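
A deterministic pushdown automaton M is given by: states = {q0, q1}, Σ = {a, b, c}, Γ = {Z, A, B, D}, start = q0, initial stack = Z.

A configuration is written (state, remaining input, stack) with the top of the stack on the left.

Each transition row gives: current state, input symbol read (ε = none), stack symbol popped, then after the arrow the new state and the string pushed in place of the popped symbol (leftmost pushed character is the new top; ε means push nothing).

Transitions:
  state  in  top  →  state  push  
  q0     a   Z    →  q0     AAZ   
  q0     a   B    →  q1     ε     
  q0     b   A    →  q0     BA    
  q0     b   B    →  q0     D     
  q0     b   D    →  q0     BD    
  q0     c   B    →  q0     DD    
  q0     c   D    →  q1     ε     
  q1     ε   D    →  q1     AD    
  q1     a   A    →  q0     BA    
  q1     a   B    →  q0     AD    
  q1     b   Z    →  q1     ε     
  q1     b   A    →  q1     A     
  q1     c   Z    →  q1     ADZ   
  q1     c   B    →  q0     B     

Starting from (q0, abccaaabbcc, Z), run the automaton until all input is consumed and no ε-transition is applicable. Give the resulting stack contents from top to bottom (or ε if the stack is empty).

(q0, abccaaabbcc, Z)
  read a, top Z: go to q0, push AAZ → (q0, bccaaabbcc, AAZ)
  read b, top A: go to q0, push BA → (q0, ccaaabbcc, BAAZ)
  read c, top B: go to q0, push DD → (q0, caaabbcc, DDAAZ)
  read c, top D: go to q1, push ε → (q1, aaabbcc, DAAZ)
  ε-move, top D: go to q1, push AD → (q1, aaabbcc, ADAAZ)
  read a, top A: go to q0, push BA → (q0, aabbcc, BADAAZ)
  read a, top B: go to q1, push ε → (q1, abbcc, ADAAZ)
  read a, top A: go to q0, push BA → (q0, bbcc, BADAAZ)
  read b, top B: go to q0, push D → (q0, bcc, DADAAZ)
  read b, top D: go to q0, push BD → (q0, cc, BDADAAZ)
  read c, top B: go to q0, push DD → (q0, c, DDDADAAZ)
  read c, top D: go to q1, push ε → (q1, ε, DDADAAZ)
  ε-move, top D: go to q1, push AD → (q1, ε, ADDADAAZ)
All input consumed in state q1 with stack ADDADAAZ.

ADDADAAZ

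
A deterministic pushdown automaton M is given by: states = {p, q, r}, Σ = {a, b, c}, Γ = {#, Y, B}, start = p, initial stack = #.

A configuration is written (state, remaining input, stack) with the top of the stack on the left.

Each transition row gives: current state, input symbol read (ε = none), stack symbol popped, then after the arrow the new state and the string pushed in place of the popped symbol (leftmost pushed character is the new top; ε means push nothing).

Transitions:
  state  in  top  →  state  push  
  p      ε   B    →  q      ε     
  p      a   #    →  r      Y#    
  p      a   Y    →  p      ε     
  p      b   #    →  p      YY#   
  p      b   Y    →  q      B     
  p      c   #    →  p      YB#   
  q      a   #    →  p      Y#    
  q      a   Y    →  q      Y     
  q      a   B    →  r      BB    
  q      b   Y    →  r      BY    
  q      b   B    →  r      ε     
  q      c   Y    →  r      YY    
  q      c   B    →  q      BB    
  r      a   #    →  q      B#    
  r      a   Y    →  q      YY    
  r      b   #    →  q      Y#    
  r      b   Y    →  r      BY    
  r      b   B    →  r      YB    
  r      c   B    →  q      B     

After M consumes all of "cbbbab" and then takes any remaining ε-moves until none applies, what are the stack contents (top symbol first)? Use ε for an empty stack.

(p, cbbbab, #) ⊢ (p, bbbab, YB#) ⊢ (q, bbab, BB#) ⊢ (r, bab, B#) ⊢ (r, ab, YB#) ⊢ (q, b, YYB#) ⊢ (r, ε, BYYB#)
All input consumed in state r with stack BYYB#.

BYYB#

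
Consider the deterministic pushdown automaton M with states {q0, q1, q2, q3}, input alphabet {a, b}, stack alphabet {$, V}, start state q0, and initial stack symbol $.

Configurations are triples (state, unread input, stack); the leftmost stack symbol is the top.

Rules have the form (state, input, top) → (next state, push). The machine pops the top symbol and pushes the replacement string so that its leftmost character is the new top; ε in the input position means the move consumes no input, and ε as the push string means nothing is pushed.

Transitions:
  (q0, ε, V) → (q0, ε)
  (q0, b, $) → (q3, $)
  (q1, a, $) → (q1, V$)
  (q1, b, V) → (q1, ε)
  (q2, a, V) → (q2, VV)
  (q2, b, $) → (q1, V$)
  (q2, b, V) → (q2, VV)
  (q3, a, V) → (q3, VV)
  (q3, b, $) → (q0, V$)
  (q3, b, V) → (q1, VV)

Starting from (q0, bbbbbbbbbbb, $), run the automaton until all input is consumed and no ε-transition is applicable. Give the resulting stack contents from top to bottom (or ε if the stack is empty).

(q0, bbbbbbbbbbb, $)
  read b, top $: go to q3, push $ → (q3, bbbbbbbbbb, $)
  read b, top $: go to q0, push V$ → (q0, bbbbbbbbb, V$)
  ε-move, top V: go to q0, push ε → (q0, bbbbbbbbb, $)
  read b, top $: go to q3, push $ → (q3, bbbbbbbb, $)
  read b, top $: go to q0, push V$ → (q0, bbbbbbb, V$)
  ε-move, top V: go to q0, push ε → (q0, bbbbbbb, $)
  read b, top $: go to q3, push $ → (q3, bbbbbb, $)
  read b, top $: go to q0, push V$ → (q0, bbbbb, V$)
  ε-move, top V: go to q0, push ε → (q0, bbbbb, $)
  read b, top $: go to q3, push $ → (q3, bbbb, $)
  read b, top $: go to q0, push V$ → (q0, bbb, V$)
  ε-move, top V: go to q0, push ε → (q0, bbb, $)
  read b, top $: go to q3, push $ → (q3, bb, $)
  read b, top $: go to q0, push V$ → (q0, b, V$)
  ε-move, top V: go to q0, push ε → (q0, b, $)
  read b, top $: go to q3, push $ → (q3, ε, $)
All input consumed in state q3 with stack $.

$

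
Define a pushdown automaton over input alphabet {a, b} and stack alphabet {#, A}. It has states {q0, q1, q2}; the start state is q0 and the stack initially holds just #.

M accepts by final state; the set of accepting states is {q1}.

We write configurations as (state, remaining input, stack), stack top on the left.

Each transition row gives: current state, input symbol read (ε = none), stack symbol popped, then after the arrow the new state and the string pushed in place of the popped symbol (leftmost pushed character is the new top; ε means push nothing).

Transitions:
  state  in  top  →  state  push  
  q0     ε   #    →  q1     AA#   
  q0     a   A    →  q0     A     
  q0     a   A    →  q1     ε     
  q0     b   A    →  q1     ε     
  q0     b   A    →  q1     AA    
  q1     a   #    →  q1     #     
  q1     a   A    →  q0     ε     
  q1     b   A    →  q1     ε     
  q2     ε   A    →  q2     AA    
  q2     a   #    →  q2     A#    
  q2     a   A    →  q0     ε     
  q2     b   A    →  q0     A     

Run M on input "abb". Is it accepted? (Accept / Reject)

One accepting computation: (q0, abb, #) ⊢ (q1, abb, AA#) ⊢ (q0, bb, A#) ⊢ (q1, b, AA#) ⊢ (q1, ε, A#)
All input consumed and state q1 ∈ F.

Accept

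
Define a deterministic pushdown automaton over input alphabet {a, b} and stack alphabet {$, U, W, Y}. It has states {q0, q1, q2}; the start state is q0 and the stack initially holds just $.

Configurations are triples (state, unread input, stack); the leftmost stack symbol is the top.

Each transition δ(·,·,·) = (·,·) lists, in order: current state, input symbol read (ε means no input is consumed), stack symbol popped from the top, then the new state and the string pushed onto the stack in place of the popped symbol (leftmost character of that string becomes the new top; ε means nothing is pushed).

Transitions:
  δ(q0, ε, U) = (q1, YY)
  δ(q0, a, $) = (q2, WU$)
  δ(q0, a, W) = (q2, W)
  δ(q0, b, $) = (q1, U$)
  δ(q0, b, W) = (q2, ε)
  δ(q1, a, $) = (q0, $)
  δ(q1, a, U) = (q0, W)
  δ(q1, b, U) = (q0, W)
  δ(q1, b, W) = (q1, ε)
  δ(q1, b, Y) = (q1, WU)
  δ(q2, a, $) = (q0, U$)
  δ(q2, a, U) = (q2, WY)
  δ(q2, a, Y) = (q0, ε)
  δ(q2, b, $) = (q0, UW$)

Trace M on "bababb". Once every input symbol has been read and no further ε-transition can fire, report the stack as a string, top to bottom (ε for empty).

UY$

(q0, bababb, $) ⊢ (q1, ababb, U$) ⊢ (q0, babb, W$) ⊢ (q2, abb, $) ⊢ (q0, bb, U$) ⊢ (q1, bb, YY$) ⊢ (q1, b, WUY$) ⊢ (q1, ε, UY$)
All input consumed in state q1 with stack UY$.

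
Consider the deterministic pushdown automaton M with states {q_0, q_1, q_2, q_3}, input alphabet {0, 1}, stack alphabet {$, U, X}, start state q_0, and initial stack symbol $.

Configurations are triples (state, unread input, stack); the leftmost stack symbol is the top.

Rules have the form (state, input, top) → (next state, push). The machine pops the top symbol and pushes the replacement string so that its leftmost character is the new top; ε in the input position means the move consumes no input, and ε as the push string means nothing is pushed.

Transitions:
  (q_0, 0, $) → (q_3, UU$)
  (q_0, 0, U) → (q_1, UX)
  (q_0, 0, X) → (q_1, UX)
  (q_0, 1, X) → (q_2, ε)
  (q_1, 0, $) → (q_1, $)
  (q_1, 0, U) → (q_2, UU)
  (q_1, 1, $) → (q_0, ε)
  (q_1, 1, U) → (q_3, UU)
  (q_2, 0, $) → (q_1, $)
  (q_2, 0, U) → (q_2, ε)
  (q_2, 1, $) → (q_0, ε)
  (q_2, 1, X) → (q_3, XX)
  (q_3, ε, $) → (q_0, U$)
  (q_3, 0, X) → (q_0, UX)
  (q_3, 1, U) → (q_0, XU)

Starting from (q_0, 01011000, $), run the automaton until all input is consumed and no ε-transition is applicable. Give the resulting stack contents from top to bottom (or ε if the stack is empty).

(q_0, 01011000, $)
  read 0, top $: go to q_3, push UU$ → (q_3, 1011000, UU$)
  read 1, top U: go to q_0, push XU → (q_0, 011000, XUU$)
  read 0, top X: go to q_1, push UX → (q_1, 11000, UXUU$)
  read 1, top U: go to q_3, push UU → (q_3, 1000, UUXUU$)
  read 1, top U: go to q_0, push XU → (q_0, 000, XUUXUU$)
  read 0, top X: go to q_1, push UX → (q_1, 00, UXUUXUU$)
  read 0, top U: go to q_2, push UU → (q_2, 0, UUXUUXUU$)
  read 0, top U: go to q_2, push ε → (q_2, ε, UXUUXUU$)
All input consumed in state q_2 with stack UXUUXUU$.

UXUUXUU$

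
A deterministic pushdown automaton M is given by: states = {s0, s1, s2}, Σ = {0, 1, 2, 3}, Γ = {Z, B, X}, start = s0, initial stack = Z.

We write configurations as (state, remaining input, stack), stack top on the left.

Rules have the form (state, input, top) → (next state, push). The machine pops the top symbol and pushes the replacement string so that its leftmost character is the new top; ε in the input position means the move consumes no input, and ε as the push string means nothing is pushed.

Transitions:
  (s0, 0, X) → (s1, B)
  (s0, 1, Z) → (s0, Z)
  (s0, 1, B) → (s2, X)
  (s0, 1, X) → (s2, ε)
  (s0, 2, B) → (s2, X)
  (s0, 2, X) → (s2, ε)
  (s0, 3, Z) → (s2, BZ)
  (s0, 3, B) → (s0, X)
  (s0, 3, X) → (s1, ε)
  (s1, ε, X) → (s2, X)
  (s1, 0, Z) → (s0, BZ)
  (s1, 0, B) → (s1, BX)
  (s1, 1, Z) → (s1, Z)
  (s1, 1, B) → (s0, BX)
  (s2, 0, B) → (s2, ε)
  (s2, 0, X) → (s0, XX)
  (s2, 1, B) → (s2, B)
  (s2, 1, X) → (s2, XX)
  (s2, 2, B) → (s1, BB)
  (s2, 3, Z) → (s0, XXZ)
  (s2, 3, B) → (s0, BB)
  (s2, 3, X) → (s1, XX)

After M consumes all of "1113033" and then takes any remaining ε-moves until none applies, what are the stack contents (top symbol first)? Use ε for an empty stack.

XZ

(s0, 1113033, Z)
  read 1, top Z: go to s0, push Z → (s0, 113033, Z)
  read 1, top Z: go to s0, push Z → (s0, 13033, Z)
  read 1, top Z: go to s0, push Z → (s0, 3033, Z)
  read 3, top Z: go to s2, push BZ → (s2, 033, BZ)
  read 0, top B: go to s2, push ε → (s2, 33, Z)
  read 3, top Z: go to s0, push XXZ → (s0, 3, XXZ)
  read 3, top X: go to s1, push ε → (s1, ε, XZ)
  ε-move, top X: go to s2, push X → (s2, ε, XZ)
All input consumed in state s2 with stack XZ.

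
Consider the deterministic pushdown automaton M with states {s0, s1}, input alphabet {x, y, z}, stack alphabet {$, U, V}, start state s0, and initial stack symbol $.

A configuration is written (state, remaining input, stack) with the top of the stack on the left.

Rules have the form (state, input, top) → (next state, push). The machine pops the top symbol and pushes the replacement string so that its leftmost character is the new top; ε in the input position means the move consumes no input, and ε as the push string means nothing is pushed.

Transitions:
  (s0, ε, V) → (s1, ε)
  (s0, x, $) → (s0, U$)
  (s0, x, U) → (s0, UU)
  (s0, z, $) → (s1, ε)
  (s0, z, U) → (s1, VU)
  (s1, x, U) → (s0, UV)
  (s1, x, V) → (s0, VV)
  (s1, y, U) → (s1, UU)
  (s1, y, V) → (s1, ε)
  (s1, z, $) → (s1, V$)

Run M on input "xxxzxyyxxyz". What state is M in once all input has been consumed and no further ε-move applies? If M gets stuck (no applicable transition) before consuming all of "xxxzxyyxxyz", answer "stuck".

(s0, xxxzxyyxxyz, $)
  read x, top $: go to s0, push U$ → (s0, xxzxyyxxyz, U$)
  read x, top U: go to s0, push UU → (s0, xzxyyxxyz, UU$)
  read x, top U: go to s0, push UU → (s0, zxyyxxyz, UUU$)
  read z, top U: go to s1, push VU → (s1, xyyxxyz, VUUU$)
  read x, top V: go to s0, push VV → (s0, yyxxyz, VVUUU$)
  ε-move, top V: go to s1, push ε → (s1, yyxxyz, VUUU$)
  read y, top V: go to s1, push ε → (s1, yxxyz, UUU$)
  read y, top U: go to s1, push UU → (s1, xxyz, UUUU$)
  read x, top U: go to s0, push UV → (s0, xyz, UVUUU$)
  read x, top U: go to s0, push UU → (s0, yz, UUVUUU$)
No transition for (s0, y, top U); M blocks with input yz remaining.

stuck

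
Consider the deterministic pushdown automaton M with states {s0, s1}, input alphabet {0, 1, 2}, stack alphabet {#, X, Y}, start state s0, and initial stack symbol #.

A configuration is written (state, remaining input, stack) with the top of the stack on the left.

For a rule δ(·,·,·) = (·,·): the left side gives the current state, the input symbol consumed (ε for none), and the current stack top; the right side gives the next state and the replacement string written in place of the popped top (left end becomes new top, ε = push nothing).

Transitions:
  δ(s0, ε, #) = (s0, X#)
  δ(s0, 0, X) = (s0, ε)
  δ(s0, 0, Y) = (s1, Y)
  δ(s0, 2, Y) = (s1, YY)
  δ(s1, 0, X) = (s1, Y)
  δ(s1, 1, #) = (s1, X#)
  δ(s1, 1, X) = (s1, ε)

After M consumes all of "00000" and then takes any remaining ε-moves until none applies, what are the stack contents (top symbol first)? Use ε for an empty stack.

(s0, 00000, #)
  ε-move, top #: go to s0, push X# → (s0, 00000, X#)
  read 0, top X: go to s0, push ε → (s0, 0000, #)
  ε-move, top #: go to s0, push X# → (s0, 0000, X#)
  read 0, top X: go to s0, push ε → (s0, 000, #)
  ε-move, top #: go to s0, push X# → (s0, 000, X#)
  read 0, top X: go to s0, push ε → (s0, 00, #)
  ε-move, top #: go to s0, push X# → (s0, 00, X#)
  read 0, top X: go to s0, push ε → (s0, 0, #)
  ε-move, top #: go to s0, push X# → (s0, 0, X#)
  read 0, top X: go to s0, push ε → (s0, ε, #)
  ε-move, top #: go to s0, push X# → (s0, ε, X#)
All input consumed in state s0 with stack X#.

X#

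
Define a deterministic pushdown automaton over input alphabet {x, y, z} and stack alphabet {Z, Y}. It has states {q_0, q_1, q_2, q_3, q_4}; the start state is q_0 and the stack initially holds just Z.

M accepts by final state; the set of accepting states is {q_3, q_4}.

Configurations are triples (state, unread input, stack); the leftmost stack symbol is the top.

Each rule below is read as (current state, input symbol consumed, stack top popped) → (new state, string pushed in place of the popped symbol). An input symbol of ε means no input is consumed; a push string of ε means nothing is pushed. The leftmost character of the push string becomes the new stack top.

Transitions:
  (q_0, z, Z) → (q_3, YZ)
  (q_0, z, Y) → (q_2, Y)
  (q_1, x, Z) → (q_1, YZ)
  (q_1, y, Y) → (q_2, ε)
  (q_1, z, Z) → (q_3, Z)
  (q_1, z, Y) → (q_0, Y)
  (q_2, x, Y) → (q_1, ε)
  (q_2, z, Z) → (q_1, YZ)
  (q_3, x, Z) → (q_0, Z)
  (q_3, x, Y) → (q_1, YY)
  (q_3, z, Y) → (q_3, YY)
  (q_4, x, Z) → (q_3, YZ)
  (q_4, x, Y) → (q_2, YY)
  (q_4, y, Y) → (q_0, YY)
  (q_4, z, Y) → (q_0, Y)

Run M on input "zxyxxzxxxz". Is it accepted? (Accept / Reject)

(q_0, zxyxxzxxxz, Z) ⊢ (q_3, xyxxzxxxz, YZ) ⊢ (q_1, yxxzxxxz, YYZ) ⊢ (q_2, xxzxxxz, YZ) ⊢ (q_1, xzxxxz, Z) ⊢ (q_1, zxxxz, YZ) ⊢ (q_0, xxxz, YZ)
No transition applies at (q_0, xxxz, YZ); input not fully consumed.

Reject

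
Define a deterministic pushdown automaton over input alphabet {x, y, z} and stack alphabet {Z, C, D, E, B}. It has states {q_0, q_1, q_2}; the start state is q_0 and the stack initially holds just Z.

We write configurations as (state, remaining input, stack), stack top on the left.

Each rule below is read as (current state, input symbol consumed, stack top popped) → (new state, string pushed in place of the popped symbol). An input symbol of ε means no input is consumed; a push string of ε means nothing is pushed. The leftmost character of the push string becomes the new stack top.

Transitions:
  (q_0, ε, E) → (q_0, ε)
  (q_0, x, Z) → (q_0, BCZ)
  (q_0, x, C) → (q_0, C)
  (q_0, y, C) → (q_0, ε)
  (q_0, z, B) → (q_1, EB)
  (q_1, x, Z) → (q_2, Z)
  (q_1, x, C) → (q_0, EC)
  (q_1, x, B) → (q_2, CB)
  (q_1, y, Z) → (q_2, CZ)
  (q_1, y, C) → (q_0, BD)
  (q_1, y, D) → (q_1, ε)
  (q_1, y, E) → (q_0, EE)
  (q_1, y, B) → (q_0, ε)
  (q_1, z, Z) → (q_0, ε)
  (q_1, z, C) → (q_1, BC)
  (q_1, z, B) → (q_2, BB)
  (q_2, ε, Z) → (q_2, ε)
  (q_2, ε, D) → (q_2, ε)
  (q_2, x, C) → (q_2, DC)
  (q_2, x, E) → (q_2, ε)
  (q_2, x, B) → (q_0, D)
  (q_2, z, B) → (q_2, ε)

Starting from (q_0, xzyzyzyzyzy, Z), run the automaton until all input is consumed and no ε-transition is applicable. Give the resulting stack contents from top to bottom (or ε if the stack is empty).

(q_0, xzyzyzyzyzy, Z)
  read x, top Z: go to q_0, push BCZ → (q_0, zyzyzyzyzy, BCZ)
  read z, top B: go to q_1, push EB → (q_1, yzyzyzyzy, EBCZ)
  read y, top E: go to q_0, push EE → (q_0, zyzyzyzy, EEBCZ)
  ε-move, top E: go to q_0, push ε → (q_0, zyzyzyzy, EBCZ)
  ε-move, top E: go to q_0, push ε → (q_0, zyzyzyzy, BCZ)
  read z, top B: go to q_1, push EB → (q_1, yzyzyzy, EBCZ)
  read y, top E: go to q_0, push EE → (q_0, zyzyzy, EEBCZ)
  ε-move, top E: go to q_0, push ε → (q_0, zyzyzy, EBCZ)
  ε-move, top E: go to q_0, push ε → (q_0, zyzyzy, BCZ)
  read z, top B: go to q_1, push EB → (q_1, yzyzy, EBCZ)
  read y, top E: go to q_0, push EE → (q_0, zyzy, EEBCZ)
  ε-move, top E: go to q_0, push ε → (q_0, zyzy, EBCZ)
  ε-move, top E: go to q_0, push ε → (q_0, zyzy, BCZ)
  read z, top B: go to q_1, push EB → (q_1, yzy, EBCZ)
  read y, top E: go to q_0, push EE → (q_0, zy, EEBCZ)
  ε-move, top E: go to q_0, push ε → (q_0, zy, EBCZ)
  ε-move, top E: go to q_0, push ε → (q_0, zy, BCZ)
  read z, top B: go to q_1, push EB → (q_1, y, EBCZ)
  read y, top E: go to q_0, push EE → (q_0, ε, EEBCZ)
  ε-move, top E: go to q_0, push ε → (q_0, ε, EBCZ)
  ε-move, top E: go to q_0, push ε → (q_0, ε, BCZ)
All input consumed in state q_0 with stack BCZ.

BCZ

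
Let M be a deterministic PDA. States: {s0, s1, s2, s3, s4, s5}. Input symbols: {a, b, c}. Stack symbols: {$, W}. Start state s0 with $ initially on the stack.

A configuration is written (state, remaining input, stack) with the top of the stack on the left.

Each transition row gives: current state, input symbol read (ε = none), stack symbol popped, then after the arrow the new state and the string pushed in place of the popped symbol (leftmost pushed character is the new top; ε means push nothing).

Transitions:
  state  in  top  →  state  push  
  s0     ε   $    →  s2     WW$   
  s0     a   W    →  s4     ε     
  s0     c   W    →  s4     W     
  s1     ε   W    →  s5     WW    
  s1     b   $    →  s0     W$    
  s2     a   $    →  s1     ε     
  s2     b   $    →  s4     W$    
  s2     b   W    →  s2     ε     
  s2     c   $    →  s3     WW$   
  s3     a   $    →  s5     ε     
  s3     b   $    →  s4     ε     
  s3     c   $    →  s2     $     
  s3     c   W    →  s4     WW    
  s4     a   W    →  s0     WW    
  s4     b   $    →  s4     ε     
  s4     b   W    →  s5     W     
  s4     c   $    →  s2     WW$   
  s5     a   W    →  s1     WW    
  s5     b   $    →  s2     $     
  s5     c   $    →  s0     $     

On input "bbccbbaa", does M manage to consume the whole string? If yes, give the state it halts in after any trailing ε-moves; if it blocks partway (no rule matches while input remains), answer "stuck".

(s0, bbccbbaa, $)
  ε-move, top $: go to s2, push WW$ → (s2, bbccbbaa, WW$)
  read b, top W: go to s2, push ε → (s2, bccbbaa, W$)
  read b, top W: go to s2, push ε → (s2, ccbbaa, $)
  read c, top $: go to s3, push WW$ → (s3, cbbaa, WW$)
  read c, top W: go to s4, push WW → (s4, bbaa, WWW$)
  read b, top W: go to s5, push W → (s5, baa, WWW$)
No transition for (s5, b, top W); M blocks with input baa remaining.

stuck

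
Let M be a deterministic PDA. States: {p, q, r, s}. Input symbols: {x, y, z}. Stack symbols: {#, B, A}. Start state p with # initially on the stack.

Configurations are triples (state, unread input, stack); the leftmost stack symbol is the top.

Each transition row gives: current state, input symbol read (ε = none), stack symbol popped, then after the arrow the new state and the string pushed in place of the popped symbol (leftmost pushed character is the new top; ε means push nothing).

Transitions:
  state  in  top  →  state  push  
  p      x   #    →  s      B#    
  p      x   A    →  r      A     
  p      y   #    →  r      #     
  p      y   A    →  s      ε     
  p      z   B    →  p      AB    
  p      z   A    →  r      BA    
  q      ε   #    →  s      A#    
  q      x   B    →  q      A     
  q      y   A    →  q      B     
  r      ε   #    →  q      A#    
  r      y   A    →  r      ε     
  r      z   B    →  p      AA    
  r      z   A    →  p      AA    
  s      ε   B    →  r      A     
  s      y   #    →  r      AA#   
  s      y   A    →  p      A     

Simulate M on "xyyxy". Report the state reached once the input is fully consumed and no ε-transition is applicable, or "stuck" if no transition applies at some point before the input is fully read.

(p, xyyxy, #)
  read x, top #: go to s, push B# → (s, yyxy, B#)
  ε-move, top B: go to r, push A → (r, yyxy, A#)
  read y, top A: go to r, push ε → (r, yxy, #)
  ε-move, top #: go to q, push A# → (q, yxy, A#)
  read y, top A: go to q, push B → (q, xy, B#)
  read x, top B: go to q, push A → (q, y, A#)
  read y, top A: go to q, push B → (q, ε, B#)
All input consumed; M is in state q.

q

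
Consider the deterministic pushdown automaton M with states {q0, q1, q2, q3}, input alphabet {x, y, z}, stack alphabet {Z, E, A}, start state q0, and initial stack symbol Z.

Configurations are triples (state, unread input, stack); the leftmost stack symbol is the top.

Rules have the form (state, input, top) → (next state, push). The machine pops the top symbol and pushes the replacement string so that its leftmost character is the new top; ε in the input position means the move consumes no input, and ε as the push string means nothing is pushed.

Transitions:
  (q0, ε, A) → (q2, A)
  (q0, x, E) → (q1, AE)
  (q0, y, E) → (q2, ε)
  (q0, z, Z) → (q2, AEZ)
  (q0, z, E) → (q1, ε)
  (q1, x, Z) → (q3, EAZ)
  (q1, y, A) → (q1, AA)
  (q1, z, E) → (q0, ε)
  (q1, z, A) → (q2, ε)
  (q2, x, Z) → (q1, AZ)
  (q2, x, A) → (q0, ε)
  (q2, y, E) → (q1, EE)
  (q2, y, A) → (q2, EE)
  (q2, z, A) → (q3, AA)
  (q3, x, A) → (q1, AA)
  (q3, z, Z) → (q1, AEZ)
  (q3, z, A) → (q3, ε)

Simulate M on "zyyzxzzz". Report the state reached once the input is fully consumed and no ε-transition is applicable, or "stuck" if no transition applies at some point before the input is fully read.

stuck

(q0, zyyzxzzz, Z)
  read z, top Z: go to q2, push AEZ → (q2, yyzxzzz, AEZ)
  read y, top A: go to q2, push EE → (q2, yzxzzz, EEEZ)
  read y, top E: go to q1, push EE → (q1, zxzzz, EEEEZ)
  read z, top E: go to q0, push ε → (q0, xzzz, EEEZ)
  read x, top E: go to q1, push AE → (q1, zzz, AEEEZ)
  read z, top A: go to q2, push ε → (q2, zz, EEEZ)
No transition for (q2, z, top E); M blocks with input zz remaining.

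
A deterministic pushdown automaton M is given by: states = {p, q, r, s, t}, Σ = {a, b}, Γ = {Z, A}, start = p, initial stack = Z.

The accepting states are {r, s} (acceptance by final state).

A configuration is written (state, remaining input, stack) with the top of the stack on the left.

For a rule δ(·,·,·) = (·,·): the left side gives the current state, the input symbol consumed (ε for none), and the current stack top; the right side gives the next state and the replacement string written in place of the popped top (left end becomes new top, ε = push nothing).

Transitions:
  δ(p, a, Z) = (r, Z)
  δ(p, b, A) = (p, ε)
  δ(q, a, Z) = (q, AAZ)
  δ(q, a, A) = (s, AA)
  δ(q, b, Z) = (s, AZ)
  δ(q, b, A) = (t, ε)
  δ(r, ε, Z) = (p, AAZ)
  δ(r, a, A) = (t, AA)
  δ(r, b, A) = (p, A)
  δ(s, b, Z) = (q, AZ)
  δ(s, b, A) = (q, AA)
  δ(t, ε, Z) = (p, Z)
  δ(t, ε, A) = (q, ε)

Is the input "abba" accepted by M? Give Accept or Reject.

(p, abba, Z)
  read a, top Z: go to r, push Z → (r, bba, Z)
  ε-move, top Z: go to p, push AAZ → (p, bba, AAZ)
  read b, top A: go to p, push ε → (p, ba, AZ)
  read b, top A: go to p, push ε → (p, a, Z)
  read a, top Z: go to r, push Z → (r, ε, Z)
All input consumed; state r ∈ F.

Accept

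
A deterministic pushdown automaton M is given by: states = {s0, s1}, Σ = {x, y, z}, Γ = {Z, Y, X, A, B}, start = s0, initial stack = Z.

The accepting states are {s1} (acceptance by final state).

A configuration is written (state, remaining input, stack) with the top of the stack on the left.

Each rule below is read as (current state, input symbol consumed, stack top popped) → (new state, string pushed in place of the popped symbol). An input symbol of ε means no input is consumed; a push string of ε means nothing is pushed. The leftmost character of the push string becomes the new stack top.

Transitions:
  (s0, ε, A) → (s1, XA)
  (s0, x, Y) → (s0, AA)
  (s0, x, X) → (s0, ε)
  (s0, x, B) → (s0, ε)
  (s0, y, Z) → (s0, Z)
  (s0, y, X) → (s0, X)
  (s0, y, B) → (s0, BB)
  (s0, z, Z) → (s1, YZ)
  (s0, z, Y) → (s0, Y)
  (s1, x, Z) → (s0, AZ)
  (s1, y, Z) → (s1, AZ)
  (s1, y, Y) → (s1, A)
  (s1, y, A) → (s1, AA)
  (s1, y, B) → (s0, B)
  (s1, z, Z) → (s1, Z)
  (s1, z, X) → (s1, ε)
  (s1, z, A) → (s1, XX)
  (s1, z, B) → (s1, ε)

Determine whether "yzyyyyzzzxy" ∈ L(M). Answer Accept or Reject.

Reject

(s0, yzyyyyzzzxy, Z) ⊢ (s0, zyyyyzzzxy, Z) ⊢ (s1, yyyyzzzxy, YZ) ⊢ (s1, yyyzzzxy, AZ) ⊢ (s1, yyzzzxy, AAZ) ⊢ (s1, yzzzxy, AAAZ) ⊢ (s1, zzzxy, AAAAZ) ⊢ (s1, zzxy, XXAAAZ) ⊢ (s1, zxy, XAAAZ) ⊢ (s1, xy, AAAZ)
No transition applies at (s1, xy, AAAZ); input not fully consumed.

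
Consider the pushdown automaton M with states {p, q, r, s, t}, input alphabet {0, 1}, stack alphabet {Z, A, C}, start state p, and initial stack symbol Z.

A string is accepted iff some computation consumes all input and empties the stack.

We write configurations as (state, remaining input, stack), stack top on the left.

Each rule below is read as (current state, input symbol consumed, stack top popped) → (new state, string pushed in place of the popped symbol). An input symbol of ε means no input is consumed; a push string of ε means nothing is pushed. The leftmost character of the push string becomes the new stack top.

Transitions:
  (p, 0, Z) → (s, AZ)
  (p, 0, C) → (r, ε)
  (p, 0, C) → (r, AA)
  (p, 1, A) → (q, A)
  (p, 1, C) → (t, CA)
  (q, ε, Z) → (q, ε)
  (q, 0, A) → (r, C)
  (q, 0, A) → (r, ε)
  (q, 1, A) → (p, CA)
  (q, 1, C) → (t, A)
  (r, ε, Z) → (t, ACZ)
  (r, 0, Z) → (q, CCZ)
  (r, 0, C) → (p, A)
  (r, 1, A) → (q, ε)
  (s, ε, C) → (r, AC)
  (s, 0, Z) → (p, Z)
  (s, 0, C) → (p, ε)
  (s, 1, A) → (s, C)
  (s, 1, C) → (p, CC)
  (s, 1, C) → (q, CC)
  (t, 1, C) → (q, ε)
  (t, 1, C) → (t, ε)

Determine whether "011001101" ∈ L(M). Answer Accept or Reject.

One accepting computation: (p, 011001101, Z) ⊢ (s, 11001101, AZ) ⊢ (s, 1001101, CZ) ⊢ (p, 001101, CCZ) ⊢ (r, 01101, CZ) ⊢ (p, 1101, AZ) ⊢ (q, 101, AZ) ⊢ (p, 01, CAZ) ⊢ (r, 1, AZ) ⊢ (q, ε, Z) ⊢ (q, ε, ε)
All input consumed and the stack is empty.

Accept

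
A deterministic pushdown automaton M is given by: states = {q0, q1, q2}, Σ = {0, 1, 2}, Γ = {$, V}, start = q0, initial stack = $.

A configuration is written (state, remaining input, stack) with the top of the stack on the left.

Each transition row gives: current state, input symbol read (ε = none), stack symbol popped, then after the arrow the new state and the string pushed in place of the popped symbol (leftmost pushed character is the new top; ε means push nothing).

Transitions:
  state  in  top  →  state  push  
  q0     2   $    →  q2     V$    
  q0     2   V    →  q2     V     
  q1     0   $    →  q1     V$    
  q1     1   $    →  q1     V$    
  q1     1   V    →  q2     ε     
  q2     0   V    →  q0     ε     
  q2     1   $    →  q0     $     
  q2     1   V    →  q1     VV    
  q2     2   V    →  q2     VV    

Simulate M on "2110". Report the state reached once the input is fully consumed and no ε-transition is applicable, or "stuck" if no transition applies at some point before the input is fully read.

q0

(q0, 2110, $) ⊢ (q2, 110, V$) ⊢ (q1, 10, VV$) ⊢ (q2, 0, V$) ⊢ (q0, ε, $)
All input consumed; M is in state q0.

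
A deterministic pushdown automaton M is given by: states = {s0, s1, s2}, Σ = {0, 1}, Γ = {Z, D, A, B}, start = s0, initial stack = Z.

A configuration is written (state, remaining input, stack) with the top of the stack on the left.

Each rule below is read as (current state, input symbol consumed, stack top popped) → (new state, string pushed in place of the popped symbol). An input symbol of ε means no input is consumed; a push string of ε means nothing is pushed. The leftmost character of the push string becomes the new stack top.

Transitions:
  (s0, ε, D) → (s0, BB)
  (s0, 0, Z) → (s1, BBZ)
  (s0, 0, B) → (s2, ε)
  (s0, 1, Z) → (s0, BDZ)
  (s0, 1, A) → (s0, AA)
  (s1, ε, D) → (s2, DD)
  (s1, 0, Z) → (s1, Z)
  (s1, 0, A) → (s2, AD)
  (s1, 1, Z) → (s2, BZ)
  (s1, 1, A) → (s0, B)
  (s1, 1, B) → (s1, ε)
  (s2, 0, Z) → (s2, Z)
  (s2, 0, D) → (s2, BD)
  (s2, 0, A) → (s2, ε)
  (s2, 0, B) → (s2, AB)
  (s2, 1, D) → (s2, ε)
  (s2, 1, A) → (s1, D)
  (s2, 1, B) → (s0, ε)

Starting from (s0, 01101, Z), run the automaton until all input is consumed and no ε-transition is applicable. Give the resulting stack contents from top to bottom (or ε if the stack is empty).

(s0, 01101, Z) ⊢ (s1, 1101, BBZ) ⊢ (s1, 101, BZ) ⊢ (s1, 01, Z) ⊢ (s1, 1, Z) ⊢ (s2, ε, BZ)
All input consumed in state s2 with stack BZ.

BZ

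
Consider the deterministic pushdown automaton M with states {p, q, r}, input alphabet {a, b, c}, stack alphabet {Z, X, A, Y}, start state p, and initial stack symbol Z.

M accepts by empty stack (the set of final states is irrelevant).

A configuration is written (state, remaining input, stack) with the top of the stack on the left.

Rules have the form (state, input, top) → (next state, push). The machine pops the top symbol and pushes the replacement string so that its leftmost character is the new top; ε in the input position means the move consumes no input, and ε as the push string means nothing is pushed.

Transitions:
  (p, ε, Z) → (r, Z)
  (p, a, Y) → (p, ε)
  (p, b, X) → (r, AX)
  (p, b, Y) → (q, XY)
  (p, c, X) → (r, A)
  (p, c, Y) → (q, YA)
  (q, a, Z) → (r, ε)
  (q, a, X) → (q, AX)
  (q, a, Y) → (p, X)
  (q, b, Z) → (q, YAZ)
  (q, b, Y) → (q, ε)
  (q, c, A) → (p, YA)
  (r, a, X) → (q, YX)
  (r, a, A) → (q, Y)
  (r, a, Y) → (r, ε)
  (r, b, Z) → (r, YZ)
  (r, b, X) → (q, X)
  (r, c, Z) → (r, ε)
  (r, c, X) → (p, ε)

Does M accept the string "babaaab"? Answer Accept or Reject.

Reject

(p, babaaab, Z)
  ε-move, top Z: go to r, push Z → (r, babaaab, Z)
  read b, top Z: go to r, push YZ → (r, abaaab, YZ)
  read a, top Y: go to r, push ε → (r, baaab, Z)
  read b, top Z: go to r, push YZ → (r, aaab, YZ)
  read a, top Y: go to r, push ε → (r, aab, Z)
No transition applies at (r, aab, Z); input not fully consumed.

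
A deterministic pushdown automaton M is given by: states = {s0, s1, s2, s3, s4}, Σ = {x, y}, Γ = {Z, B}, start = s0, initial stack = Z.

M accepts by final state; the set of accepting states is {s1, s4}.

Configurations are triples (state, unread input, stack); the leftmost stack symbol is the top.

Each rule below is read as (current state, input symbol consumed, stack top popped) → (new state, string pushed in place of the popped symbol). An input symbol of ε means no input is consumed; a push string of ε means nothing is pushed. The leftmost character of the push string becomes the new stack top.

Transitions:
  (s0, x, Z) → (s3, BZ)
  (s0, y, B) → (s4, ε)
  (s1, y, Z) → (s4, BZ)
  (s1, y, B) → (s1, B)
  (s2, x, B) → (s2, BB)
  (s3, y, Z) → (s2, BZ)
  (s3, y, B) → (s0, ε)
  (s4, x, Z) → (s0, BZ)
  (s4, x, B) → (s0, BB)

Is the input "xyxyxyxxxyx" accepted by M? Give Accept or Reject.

Reject

(s0, xyxyxyxxxyx, Z)
  read x, top Z: go to s3, push BZ → (s3, yxyxyxxxyx, BZ)
  read y, top B: go to s0, push ε → (s0, xyxyxxxyx, Z)
  read x, top Z: go to s3, push BZ → (s3, yxyxxxyx, BZ)
  read y, top B: go to s0, push ε → (s0, xyxxxyx, Z)
  read x, top Z: go to s3, push BZ → (s3, yxxxyx, BZ)
  read y, top B: go to s0, push ε → (s0, xxxyx, Z)
  read x, top Z: go to s3, push BZ → (s3, xxyx, BZ)
No transition applies at (s3, xxyx, BZ); input not fully consumed.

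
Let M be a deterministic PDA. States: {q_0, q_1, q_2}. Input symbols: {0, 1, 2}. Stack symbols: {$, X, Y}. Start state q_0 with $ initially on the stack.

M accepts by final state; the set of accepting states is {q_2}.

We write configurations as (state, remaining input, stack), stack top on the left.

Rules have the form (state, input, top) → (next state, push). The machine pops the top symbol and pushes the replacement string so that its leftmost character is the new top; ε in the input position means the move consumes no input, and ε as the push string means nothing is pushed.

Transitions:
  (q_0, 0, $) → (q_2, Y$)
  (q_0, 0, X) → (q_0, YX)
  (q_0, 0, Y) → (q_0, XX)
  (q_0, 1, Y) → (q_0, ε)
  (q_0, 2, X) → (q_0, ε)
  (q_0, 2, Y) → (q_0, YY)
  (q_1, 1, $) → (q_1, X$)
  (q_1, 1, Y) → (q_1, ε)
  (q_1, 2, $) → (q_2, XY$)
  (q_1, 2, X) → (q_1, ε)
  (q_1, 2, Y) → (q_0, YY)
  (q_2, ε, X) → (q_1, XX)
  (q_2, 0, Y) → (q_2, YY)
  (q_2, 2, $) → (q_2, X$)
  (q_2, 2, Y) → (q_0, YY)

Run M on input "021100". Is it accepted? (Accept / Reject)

(q_0, 021100, $) ⊢ (q_2, 21100, Y$) ⊢ (q_0, 1100, YY$) ⊢ (q_0, 100, Y$) ⊢ (q_0, 00, $) ⊢ (q_2, 0, Y$) ⊢ (q_2, ε, YY$)
All input consumed; state q_2 ∈ F.

Accept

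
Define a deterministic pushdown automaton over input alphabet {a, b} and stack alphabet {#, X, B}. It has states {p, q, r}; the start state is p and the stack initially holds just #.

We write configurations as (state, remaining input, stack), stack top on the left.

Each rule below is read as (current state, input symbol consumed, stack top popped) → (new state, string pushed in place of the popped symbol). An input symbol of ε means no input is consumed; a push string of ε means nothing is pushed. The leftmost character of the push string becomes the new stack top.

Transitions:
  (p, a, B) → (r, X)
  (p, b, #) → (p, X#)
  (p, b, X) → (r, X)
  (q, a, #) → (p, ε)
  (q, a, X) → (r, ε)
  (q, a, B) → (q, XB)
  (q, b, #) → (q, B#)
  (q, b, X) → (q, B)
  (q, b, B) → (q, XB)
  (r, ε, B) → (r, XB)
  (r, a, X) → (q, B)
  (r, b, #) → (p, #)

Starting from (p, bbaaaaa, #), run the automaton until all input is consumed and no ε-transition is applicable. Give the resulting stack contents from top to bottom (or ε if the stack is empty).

XBB#

(p, bbaaaaa, #)
  read b, top #: go to p, push X# → (p, baaaaa, X#)
  read b, top X: go to r, push X → (r, aaaaa, X#)
  read a, top X: go to q, push B → (q, aaaa, B#)
  read a, top B: go to q, push XB → (q, aaa, XB#)
  read a, top X: go to r, push ε → (r, aa, B#)
  ε-move, top B: go to r, push XB → (r, aa, XB#)
  read a, top X: go to q, push B → (q, a, BB#)
  read a, top B: go to q, push XB → (q, ε, XBB#)
All input consumed in state q with stack XBB#.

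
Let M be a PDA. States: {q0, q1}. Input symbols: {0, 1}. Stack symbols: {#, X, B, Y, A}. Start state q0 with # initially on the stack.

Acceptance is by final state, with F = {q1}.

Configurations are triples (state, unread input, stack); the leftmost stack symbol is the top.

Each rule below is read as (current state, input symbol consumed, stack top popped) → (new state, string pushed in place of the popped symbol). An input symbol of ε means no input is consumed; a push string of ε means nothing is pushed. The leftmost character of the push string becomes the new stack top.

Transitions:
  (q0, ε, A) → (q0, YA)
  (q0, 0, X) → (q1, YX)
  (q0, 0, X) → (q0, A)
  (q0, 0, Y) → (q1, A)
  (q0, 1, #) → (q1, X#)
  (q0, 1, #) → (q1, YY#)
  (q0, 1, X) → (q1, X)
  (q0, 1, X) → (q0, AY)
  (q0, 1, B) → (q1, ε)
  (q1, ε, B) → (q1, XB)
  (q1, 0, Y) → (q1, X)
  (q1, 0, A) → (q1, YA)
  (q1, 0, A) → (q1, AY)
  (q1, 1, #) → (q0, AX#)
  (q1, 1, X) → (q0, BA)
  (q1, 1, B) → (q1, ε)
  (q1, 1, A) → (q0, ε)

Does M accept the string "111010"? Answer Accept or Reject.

One accepting computation: (q0, 111010, #) ⊢ (q1, 11010, X#) ⊢ (q0, 1010, BA#) ⊢ (q1, 010, A#) ⊢ (q1, 10, AY#) ⊢ (q0, 0, Y#) ⊢ (q1, ε, A#)
All input consumed and state q1 ∈ F.

Accept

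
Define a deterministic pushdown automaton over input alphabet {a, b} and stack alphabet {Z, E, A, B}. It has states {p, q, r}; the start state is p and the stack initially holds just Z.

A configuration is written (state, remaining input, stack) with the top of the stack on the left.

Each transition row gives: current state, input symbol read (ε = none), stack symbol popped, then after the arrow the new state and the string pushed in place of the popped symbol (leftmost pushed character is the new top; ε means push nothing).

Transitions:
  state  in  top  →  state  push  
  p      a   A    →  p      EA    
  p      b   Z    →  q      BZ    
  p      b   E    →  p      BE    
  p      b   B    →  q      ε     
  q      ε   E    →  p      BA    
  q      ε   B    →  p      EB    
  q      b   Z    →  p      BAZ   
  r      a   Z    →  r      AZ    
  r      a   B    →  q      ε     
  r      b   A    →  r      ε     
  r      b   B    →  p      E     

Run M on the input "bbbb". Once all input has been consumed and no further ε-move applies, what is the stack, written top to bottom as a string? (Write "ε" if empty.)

ABZ

(p, bbbb, Z)
  read b, top Z: go to q, push BZ → (q, bbb, BZ)
  ε-move, top B: go to p, push EB → (p, bbb, EBZ)
  read b, top E: go to p, push BE → (p, bb, BEBZ)
  read b, top B: go to q, push ε → (q, b, EBZ)
  ε-move, top E: go to p, push BA → (p, b, BABZ)
  read b, top B: go to q, push ε → (q, ε, ABZ)
All input consumed in state q with stack ABZ.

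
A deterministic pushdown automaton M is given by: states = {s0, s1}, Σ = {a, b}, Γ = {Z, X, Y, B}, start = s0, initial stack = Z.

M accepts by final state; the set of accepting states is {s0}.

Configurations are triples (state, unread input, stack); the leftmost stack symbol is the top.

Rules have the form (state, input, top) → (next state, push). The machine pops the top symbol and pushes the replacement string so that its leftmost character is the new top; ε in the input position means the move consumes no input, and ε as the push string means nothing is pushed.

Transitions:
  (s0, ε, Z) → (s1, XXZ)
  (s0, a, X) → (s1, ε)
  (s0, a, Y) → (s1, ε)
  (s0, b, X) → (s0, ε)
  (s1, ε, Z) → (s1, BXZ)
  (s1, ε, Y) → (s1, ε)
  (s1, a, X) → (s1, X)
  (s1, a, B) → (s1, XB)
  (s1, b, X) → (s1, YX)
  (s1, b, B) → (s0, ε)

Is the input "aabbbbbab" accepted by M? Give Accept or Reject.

Reject

(s0, aabbbbbab, Z) ⊢ (s1, aabbbbbab, XXZ) ⊢ (s1, abbbbbab, XXZ) ⊢ (s1, bbbbbab, XXZ) ⊢ (s1, bbbbab, YXXZ) ⊢ (s1, bbbbab, XXZ) ⊢ (s1, bbbab, YXXZ) ⊢ (s1, bbbab, XXZ) ⊢ (s1, bbab, YXXZ) ⊢ (s1, bbab, XXZ) ⊢ (s1, bab, YXXZ) ⊢ (s1, bab, XXZ) ⊢ (s1, ab, YXXZ) ⊢ (s1, ab, XXZ) ⊢ (s1, b, XXZ) ⊢ (s1, ε, YXXZ) ⊢ (s1, ε, XXZ)
All input consumed; state s1 ∉ F and no further ε-move applies.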